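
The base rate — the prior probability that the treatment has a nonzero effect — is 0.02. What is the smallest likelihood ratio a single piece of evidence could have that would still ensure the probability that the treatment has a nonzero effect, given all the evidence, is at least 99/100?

4851

Prior odds = 0.02/0.98 = 1/49.
Target odds = 0.99/0.01 = 99.
Required Bayes factor = 99 ÷ (1/49) = 4851.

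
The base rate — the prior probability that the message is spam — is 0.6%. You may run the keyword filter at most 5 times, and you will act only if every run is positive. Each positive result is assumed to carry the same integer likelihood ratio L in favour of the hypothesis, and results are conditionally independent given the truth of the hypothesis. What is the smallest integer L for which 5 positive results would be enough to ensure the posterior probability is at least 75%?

Prior odds = 0.006/0.994 = 3/497.
Target odds = 0.75/0.25 = 3.
Need L⁵ ≥ 3 ÷ (3/497) = 497.
3⁵ = 243 < 497 ≤ 1024 = 4⁵, so L = 4.

4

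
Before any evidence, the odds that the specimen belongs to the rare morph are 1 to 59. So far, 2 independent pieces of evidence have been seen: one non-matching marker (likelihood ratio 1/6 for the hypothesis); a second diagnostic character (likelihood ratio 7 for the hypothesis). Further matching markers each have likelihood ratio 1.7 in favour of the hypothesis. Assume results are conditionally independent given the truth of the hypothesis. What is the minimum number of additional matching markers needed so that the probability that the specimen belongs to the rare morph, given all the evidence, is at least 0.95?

Prior odds = 1/59.
Combined Bayes factor of the evidence already in hand = (1/6) × 7 = 7/6.
Odds after that evidence = (1/59) × 7/6 = 7/354.
Target odds = 0.95/0.05 = 19.
Need 1.7ⁿ ≥ 19 ÷ (7/354) = 6726/7.
1.7¹² ≈582.622 falls short of 6726/7 but 1.7¹³ ≈990.458 reaches it, so n = 13.

13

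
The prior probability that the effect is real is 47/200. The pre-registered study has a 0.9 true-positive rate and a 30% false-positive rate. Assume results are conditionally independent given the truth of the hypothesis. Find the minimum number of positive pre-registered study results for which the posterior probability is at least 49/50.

Prior odds = 0.235/0.765 = 47/153.
Likelihood ratio of a positive result = 0.9/0.3 = 3.
Target odds: 0.98 ÷ 0.02 = 49.
Require 3ⁿ ≥ 49 ÷ (47/153) = 7497/47.
3⁴ = 81 falls short of 7497/47 but 3⁵ = 243 reaches it, so n = 5.

5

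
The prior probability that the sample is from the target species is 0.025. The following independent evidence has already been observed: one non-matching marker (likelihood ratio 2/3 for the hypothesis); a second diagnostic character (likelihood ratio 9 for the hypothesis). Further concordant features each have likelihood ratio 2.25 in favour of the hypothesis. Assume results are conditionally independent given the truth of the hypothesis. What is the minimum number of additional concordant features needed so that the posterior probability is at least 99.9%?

11

Prior odds = 0.025/0.975 = 1/39.
Combined Bayes factor of the evidence already in hand = (2/3) × 9 = 6.
Odds after that evidence = (1/39) × 6 = 2/13.
Target odds = 0.999/0.001 = 999.
Need 2.25ⁿ ≥ 999 ÷ (2/13) = 6493.5.
2.25¹⁰ ≈3325.26 falls short of 6493.5 but 2.25¹¹ ≈7481.83 reaches it, so n = 11.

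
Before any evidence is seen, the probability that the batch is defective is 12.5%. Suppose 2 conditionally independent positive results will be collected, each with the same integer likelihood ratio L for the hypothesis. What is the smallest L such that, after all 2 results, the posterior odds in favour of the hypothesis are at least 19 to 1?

Prior odds = 0.125/0.875 = 1/7.
Target odds = 19.
Need L² ≥ 19 ÷ (1/7) = 133.
11² = 121 < 133 ≤ 144 = 12², so L = 12.

12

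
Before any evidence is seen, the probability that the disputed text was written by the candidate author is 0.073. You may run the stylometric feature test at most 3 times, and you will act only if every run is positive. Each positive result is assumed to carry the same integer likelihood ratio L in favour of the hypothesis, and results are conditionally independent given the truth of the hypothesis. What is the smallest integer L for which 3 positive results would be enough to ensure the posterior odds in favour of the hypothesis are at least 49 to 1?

9

Prior odds = 0.073/0.927 = 73/927.
Target odds = 49.
Need L³ ≥ 49 ÷ (73/927) = 45423/73.
8³ = 512 < 45423/73 ≤ 729 = 9³, so L = 9.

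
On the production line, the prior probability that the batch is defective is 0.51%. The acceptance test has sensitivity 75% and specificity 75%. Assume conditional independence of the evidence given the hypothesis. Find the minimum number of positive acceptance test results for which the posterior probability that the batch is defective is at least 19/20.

Prior odds = 0.0051/0.9949 = 51/9949.
False-positive rate = 1 − 0.75 = 0.25; likelihood ratio of a positive = 0.75/0.25 = 3.
Target posterior odds = 0.95/0.05 = 19.
Require 3ⁿ ≥ 19 ÷ (51/9949) = 189031/51.
3⁷ = 2187 falls short of 189031/51 but 3⁸ = 6561 reaches it, so n = 8.

8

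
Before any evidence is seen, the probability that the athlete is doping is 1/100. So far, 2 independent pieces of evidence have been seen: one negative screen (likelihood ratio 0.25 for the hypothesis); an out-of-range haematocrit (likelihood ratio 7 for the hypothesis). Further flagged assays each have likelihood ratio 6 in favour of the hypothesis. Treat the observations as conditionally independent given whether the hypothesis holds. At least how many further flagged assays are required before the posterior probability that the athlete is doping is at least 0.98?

5

Prior odds = 0.01/0.99 = 1/99.
Combined Bayes factor of the evidence already in hand = 0.25 × 7 = 1.75.
Odds after that evidence = (1/99) × 1.75 = 7/396.
Target odds = 0.98/0.02 = 49.
Need 6ⁿ ≥ 49 ÷ (7/396) = 2772.
6⁴ = 1296 falls short of 2772 but 6⁵ = 7776 reaches it, so n = 5.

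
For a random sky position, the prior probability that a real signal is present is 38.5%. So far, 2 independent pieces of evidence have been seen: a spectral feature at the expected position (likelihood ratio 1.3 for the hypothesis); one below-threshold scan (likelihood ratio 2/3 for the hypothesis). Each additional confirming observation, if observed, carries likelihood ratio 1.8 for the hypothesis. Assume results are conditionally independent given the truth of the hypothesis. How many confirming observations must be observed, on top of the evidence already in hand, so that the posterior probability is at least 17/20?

4

Prior odds = 0.385/0.615 = 77/123.
Combined Bayes factor of the evidence already in hand = 1.3 × (2/3) = 13/15.
Odds after that evidence = (77/123) × 13/15 = 1001/1845.
Target odds = 0.85/0.15 = 17/3.
Need 1.8ⁿ ≥ 17/3 ÷ (1001/1845) = 10455/1001.
1.8³ = 5.832 falls short of 10455/1001 but 1.8⁴ = 10.4976 reaches it, so n = 4.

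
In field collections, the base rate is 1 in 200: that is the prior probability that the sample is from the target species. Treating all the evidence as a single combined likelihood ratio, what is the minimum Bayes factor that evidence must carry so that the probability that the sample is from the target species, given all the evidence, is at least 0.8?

Prior odds = 0.005/0.995 = 1/199.
Target odds = 0.8/0.2 = 4.
Required Bayes factor = 4 ÷ (1/199) = 796.

796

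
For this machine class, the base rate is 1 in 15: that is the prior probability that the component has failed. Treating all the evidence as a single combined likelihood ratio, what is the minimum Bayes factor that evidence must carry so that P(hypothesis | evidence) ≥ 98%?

Prior odds = (1/15)/(14/15) = 1/14.
Target odds = 0.98/0.02 = 49.
Required Bayes factor = 49 ÷ (1/14) = 686.

686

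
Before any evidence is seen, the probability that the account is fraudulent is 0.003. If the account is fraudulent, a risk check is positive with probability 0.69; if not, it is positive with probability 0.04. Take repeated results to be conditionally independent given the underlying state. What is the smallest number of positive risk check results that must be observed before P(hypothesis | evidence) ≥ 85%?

Prior odds = 0.003/0.997 = 3/997.
Likelihood ratio of a positive = 0.69/0.04 = 17.25.
Target odds: 0.85 ÷ 0.15 = 17/3.
Require 17.25ⁿ ≥ 17/3 ÷ (3/997) = 16949/9.
17.25² = 297.5625 falls short of 16949/9 but 17.25³ = 5132.953125 reaches it, so n = 3.

3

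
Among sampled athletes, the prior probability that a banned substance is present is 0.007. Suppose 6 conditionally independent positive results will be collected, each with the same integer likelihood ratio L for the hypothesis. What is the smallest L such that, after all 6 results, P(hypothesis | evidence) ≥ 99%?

Prior odds = 0.007/0.993 = 7/993.
Target odds = 0.99/0.01 = 99.
Need L⁶ ≥ 99 ÷ (7/993) = 98307/7.
4⁶ = 4096 < 98307/7 ≤ 15625 = 5⁶, so L = 5.

5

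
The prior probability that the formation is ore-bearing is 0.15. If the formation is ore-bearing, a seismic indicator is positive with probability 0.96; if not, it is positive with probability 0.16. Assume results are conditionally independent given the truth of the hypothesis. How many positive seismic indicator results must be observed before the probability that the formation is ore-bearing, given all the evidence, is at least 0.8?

Prior odds = 0.15/0.85 = 3/17.
Likelihood ratio of a positive = 0.96/0.16 = 6.
Target odds: 0.8 ÷ 0.2 = 4.
Require 6ⁿ ≥ 4 ÷ (3/17) = 68/3.
6¹ = 6 falls short of 68/3 but 6² = 36 reaches it, so n = 2.

2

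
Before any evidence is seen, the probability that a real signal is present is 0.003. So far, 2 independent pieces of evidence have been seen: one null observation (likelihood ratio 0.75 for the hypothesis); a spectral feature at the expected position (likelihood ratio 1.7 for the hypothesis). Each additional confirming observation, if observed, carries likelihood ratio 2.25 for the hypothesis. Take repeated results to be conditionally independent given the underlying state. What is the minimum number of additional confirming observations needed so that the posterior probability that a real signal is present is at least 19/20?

Prior odds = 0.003/0.997 = 3/997.
Combined Bayes factor of the evidence already in hand = 0.75 × 1.7 = 1.275.
Odds after that evidence = (3/997) × 1.275 = 153/39880.
Target odds = 0.95/0.05 = 19.
Need 2.25ⁿ ≥ 19 ÷ (153/39880) = 757720/153.
2.25¹⁰ ≈3325.26 falls short of 757720/153 but 2.25¹¹ ≈7481.83 reaches it, so n = 11.

11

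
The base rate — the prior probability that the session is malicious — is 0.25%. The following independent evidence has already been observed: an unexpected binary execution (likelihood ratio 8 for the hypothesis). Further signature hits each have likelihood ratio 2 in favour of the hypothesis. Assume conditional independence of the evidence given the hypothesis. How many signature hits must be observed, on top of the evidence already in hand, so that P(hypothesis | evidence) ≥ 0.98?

Prior odds = 0.0025/0.9975 = 1/399.
Bayes factor of the evidence already in hand = 8.
Odds after that evidence = (1/399) × 8 = 8/399.
Target odds = 0.98/0.02 = 49.
Need 2ⁿ ≥ 49 ÷ (8/399) = 2443.875.
2¹¹ = 2048 falls short of 2443.875 but 2¹² = 4096 reaches it, so n = 12.

12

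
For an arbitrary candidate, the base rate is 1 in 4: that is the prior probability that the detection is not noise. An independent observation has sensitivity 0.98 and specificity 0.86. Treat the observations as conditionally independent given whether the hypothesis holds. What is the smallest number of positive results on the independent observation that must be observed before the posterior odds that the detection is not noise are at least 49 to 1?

Prior odds: 0.25 ÷ 0.75 = 1/3.
False-positive rate = 1 − 0.86 = 0.14; likelihood ratio of a positive = 0.98/0.14 = 7.
Target odds = 49.
Require 7ⁿ ≥ 49 ÷ (1/3) = 147.
7² = 49 falls short of 147 but 7³ = 343 reaches it, so n = 3.

3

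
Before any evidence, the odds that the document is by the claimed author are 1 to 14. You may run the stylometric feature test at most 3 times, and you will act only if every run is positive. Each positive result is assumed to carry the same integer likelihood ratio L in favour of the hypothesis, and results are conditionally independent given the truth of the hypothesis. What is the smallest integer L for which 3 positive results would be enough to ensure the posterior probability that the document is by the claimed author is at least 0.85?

5

Prior odds = 1/14.
Target odds = 0.85/0.15 = 17/3.
Need L³ ≥ 17/3 ÷ (1/14) = 238/3.
4³ = 64 < 238/3 ≤ 125 = 5³, so L = 5.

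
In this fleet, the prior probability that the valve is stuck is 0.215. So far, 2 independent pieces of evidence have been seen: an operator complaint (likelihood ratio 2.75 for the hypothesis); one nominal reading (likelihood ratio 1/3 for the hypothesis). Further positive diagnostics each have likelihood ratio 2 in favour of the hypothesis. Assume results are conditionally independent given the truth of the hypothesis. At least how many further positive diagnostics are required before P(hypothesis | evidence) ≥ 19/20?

Prior odds = 0.215/0.785 = 43/157.
Combined Bayes factor of the evidence already in hand = 2.75 × (1/3) = 11/12.
Odds after that evidence = (43/157) × 11/12 = 473/1884.
Target odds = 0.95/0.05 = 19.
Need 2ⁿ ≥ 19 ÷ (473/1884) = 35796/473.
2⁶ = 64 falls short of 35796/473 but 2⁷ = 128 reaches it, so n = 7.

7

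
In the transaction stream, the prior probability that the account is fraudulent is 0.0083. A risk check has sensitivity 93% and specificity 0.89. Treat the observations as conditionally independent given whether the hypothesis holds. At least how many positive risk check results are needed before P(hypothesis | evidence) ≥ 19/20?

Prior odds: 0.0083 ÷ 0.9917 = 83/9917.
False-positive rate = 1 − 0.89 = 0.11; likelihood ratio of a positive = 0.93/0.11 = 93/11.
Target posterior odds = 0.95/0.05 = 19.
Need (83/9917) × (93/11)ⁿ ≥ 19, i.e. (93/11)ⁿ ≥ 188423/83.
(93/11)³ = 804357/1331 falls short of 188423/83 but (93/11)⁴ = 74805201/14641 reaches it, so n = 4.

4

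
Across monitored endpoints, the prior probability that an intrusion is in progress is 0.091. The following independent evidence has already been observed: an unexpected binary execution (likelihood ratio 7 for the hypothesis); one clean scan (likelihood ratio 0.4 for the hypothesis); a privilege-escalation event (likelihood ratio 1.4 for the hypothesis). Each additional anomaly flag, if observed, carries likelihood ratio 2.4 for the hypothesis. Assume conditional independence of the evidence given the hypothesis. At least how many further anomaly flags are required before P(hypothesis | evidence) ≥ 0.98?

Prior odds = 0.091/0.909 = 91/909.
Combined Bayes factor of the evidence already in hand = 7 × 0.4 × 1.4 = 3.92.
Odds after that evidence = (91/909) × 3.92 = 8918/22725.
Target odds = 0.98/0.02 = 49.
Need 2.4ⁿ ≥ 49 ÷ (8918/22725) = 22725/182.
2.4⁵ = 79.62624 falls short of 22725/182 but 2.4⁶ = 2985984/15625 reaches it, so n = 6.

6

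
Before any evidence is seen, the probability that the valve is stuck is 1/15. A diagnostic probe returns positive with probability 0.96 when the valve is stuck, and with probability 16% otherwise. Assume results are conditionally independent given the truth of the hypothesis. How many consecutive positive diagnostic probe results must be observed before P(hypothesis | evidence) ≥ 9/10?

Prior odds = (1/15)/(14/15) = 1/14.
Likelihood ratio of a positive result = 0.96/0.16 = 6.
Target posterior odds = 0.9/0.1 = 9.
Need (1/14) × 6ⁿ ≥ 9, i.e. 6ⁿ ≥ 126.
6² = 36 falls short of 126 but 6³ = 216 reaches it, so n = 3.

3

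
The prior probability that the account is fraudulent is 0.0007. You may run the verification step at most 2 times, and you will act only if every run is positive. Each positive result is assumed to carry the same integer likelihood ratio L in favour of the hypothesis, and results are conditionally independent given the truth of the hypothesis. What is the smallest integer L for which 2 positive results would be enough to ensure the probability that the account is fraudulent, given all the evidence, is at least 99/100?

376

Prior odds = 0.0007/0.9993 = 7/9993.
Target odds = 0.99/0.01 = 99.
Need L² ≥ 99 ÷ (7/9993) = 989307/7.
375² = 140625 < 989307/7 ≤ 141376 = 376², so L = 376.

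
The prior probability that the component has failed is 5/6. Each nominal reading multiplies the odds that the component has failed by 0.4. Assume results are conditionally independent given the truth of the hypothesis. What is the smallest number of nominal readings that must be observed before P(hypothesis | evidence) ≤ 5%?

5

Prior odds = (5/6)/(1/6) = 5.
Likelihood ratio per nominal reading = 0.4.
Target odds: 0.05 ÷ 0.95 = 1/19.
Require 0.4ⁿ ≤ 1/19 ÷ 5 = 1/95.
0.4⁴ = 0.0256 is still above 1/95 but 0.4⁵ = 0.01024 is at or below it, so n = 5.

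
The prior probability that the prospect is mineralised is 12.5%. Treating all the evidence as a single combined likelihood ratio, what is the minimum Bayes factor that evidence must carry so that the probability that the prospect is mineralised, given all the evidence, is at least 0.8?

28

Prior odds = 0.125/0.875 = 1/7.
Target odds = 0.8/0.2 = 4.
Required Bayes factor = 4 ÷ (1/7) = 28.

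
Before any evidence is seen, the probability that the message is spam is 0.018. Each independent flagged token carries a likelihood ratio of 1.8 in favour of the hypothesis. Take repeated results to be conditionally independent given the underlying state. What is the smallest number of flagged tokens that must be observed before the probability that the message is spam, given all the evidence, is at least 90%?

11

Prior odds: 0.018 ÷ 0.982 = 9/491.
Likelihood ratio per flagged token = 1.8.
Target posterior odds = 0.9/0.1 = 9.
Need (9/491) × 1.8ⁿ ≥ 9, i.e. 1.8ⁿ ≥ 491.
1.8¹⁰ ≈357.047 falls short of 491 but 1.8¹¹ ≈642.684 reaches it, so n = 11.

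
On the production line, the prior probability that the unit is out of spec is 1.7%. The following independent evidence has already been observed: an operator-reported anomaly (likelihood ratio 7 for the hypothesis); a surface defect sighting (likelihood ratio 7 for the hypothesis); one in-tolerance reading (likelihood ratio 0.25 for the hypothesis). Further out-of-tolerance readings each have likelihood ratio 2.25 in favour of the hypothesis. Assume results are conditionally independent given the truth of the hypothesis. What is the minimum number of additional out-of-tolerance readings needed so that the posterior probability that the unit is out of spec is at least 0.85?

Prior odds = 0.017/0.983 = 17/983.
Combined Bayes factor of the evidence already in hand = 7 × 7 × 0.25 = 12.25.
Odds after that evidence = (17/983) × 12.25 = 833/3932.
Target odds = 0.85/0.15 = 17/3.
Need 2.25ⁿ ≥ 17/3 ÷ (833/3932) = 3932/147.
2.25⁴ = 25.62890625 falls short of 3932/147 but 2.25⁵ = 59049/1024 reaches it, so n = 5.

5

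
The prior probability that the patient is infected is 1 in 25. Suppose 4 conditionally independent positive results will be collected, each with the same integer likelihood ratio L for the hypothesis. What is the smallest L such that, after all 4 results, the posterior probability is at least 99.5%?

Prior odds = 0.04/0.96 = 1/24.
Target odds = 0.995/0.005 = 199.
Need L⁴ ≥ 199 ÷ (1/24) = 4776.
8⁴ = 4096 < 4776 ≤ 6561 = 9⁴, so L = 9.

9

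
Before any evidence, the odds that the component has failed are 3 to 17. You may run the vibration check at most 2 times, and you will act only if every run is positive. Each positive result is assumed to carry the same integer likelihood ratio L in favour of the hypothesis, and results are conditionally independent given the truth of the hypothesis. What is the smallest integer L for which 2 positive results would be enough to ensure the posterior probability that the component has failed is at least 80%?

Prior odds = 3/17.
Target odds = 0.8/0.2 = 4.
Need L² ≥ 4 ÷ (3/17) = 68/3.
4² = 16 < 68/3 ≤ 25 = 5², so L = 5.

5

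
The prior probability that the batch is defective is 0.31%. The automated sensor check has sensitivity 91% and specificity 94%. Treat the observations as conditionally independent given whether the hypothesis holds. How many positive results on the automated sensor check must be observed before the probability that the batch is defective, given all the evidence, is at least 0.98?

Prior odds = 0.0031/0.9969 = 31/9969.
False-positive rate = 1 − 0.94 = 0.06; likelihood ratio of a positive = 0.91/0.06 = 91/6.
Target odds: 0.98 ÷ 0.02 = 49.
Require (91/6)ⁿ ≥ 49 ÷ (31/9969) = 488481/31.
(91/6)³ = 753571/216 falls short of 488481/31 but (91/6)⁴ = 68574961/1296 reaches it, so n = 4.

4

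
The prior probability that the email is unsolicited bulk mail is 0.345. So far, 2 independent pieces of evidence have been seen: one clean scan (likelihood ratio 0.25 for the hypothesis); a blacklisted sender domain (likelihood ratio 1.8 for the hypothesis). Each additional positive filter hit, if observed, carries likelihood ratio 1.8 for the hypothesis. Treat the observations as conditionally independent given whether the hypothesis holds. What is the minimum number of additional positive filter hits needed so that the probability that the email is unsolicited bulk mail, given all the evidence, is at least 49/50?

10

Prior odds = 0.345/0.655 = 69/131.
Combined Bayes factor of the evidence already in hand = 0.25 × 1.8 = 0.45.
Odds after that evidence = (69/131) × 0.45 = 621/2620.
Target odds = 0.98/0.02 = 49.
Need 1.8ⁿ ≥ 49 ÷ (621/2620) = 128380/621.
1.8⁹ = 387420489/1953125 falls short of 128380/621 but 1.8¹⁰ ≈357.047 reaches it, so n = 10.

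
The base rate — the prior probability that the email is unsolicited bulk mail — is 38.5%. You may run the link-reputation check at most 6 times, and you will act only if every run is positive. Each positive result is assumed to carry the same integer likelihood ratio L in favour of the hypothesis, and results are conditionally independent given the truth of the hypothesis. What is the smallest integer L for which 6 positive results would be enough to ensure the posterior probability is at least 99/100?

Prior odds = 0.385/0.615 = 77/123.
Target odds = 0.99/0.01 = 99.
Need L⁶ ≥ 99 ÷ (77/123) = 1107/7.
2⁶ = 64 < 1107/7 ≤ 729 = 3⁶, so L = 3.

3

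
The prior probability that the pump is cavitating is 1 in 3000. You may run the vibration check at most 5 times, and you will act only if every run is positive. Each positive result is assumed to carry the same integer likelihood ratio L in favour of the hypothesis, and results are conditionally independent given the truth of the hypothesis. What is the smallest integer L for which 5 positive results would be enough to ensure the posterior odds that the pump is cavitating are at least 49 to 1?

11

Prior odds = (1/3000)/(2999/3000) = 1/2999.
Target odds = 49.
Need L⁵ ≥ 49 ÷ (1/2999) = 146951.
10⁵ = 100000 < 146951 ≤ 161051 = 11⁵, so L = 11.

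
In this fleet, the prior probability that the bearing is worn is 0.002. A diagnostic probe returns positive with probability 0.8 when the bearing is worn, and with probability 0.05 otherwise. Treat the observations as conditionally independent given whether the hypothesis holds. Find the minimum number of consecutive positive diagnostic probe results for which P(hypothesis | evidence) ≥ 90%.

4

Prior odds = 0.002/0.998 = 1/499.
Likelihood ratio of a positive result = 0.8/0.05 = 16.
Target posterior odds = 0.9/0.1 = 9.
Need (1/499) × 16ⁿ ≥ 9, i.e. 16ⁿ ≥ 4491.
16³ = 4096 falls short of 4491 but 16⁴ = 65536 reaches it, so n = 4.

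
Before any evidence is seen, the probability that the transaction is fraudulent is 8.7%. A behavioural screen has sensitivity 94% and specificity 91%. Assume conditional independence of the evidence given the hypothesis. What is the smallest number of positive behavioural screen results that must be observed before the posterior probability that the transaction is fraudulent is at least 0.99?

3

Prior odds: 0.087 ÷ 0.913 = 87/913.
False-positive rate = 1 − 0.91 = 0.09; likelihood ratio of a positive = 0.94/0.09 = 94/9.
Target odds: 0.99 ÷ 0.01 = 99.
Need (87/913) × (94/9)ⁿ ≥ 99, i.e. (94/9)ⁿ ≥ 30129/29.
(94/9)² = 8836/81 falls short of 30129/29 but (94/9)³ = 830584/729 reaches it, so n = 3.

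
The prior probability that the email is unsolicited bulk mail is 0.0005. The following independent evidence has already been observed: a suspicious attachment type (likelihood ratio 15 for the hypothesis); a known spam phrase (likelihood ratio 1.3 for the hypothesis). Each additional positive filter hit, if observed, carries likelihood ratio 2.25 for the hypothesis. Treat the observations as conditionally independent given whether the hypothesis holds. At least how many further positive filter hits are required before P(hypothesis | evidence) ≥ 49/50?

11

Prior odds = 0.0005/0.9995 = 1/1999.
Combined Bayes factor of the evidence already in hand = 15 × 1.3 = 19.5.
Odds after that evidence = (1/1999) × 19.5 = 39/3998.
Target odds = 0.98/0.02 = 49.
Need 2.25ⁿ ≥ 49 ÷ (39/3998) = 195902/39.
2.25¹⁰ ≈3325.26 falls short of 195902/39 but 2.25¹¹ ≈7481.83 reaches it, so n = 11.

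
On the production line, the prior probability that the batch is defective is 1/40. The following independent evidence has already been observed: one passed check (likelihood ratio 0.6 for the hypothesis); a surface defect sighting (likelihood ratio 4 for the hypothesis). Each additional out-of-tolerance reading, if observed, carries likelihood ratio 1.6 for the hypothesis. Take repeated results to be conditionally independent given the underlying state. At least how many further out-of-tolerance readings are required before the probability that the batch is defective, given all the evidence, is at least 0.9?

Prior odds = 0.025/0.975 = 1/39.
Combined Bayes factor of the evidence already in hand = 0.6 × 4 = 2.4.
Odds after that evidence = (1/39) × 2.4 = 4/65.
Target odds = 0.9/0.1 = 9.
Need 1.6ⁿ ≥ 9 ÷ (4/65) = 146.25.
1.6¹⁰ ≈109.951 falls short of 146.25 but 1.6¹¹ ≈175.922 reaches it, so n = 11.

11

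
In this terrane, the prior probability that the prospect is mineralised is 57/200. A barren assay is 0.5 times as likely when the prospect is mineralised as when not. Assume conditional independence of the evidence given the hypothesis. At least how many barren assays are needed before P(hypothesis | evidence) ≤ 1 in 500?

Prior odds: 0.285 ÷ 0.715 = 57/143.
Likelihood ratio per barren assay = 0.5.
Target odds: 0.002 ÷ 0.998 = 1/499.
Require 0.5ⁿ ≤ 1/499 ÷ (57/143) = 143/28443.
0.5⁷ = 0.0078125 is still above 143/28443 but 0.5⁸ = 0.00390625 is at or below it, so n = 8.

8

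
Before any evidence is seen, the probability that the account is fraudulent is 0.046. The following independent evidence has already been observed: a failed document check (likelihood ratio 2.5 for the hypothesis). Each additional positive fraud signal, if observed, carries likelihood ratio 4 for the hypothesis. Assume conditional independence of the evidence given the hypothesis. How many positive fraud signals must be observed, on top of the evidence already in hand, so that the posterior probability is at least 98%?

5

Prior odds = 0.046/0.954 = 23/477.
Bayes factor of the evidence already in hand = 2.5.
Odds after that evidence = (23/477) × 2.5 = 115/954.
Target odds = 0.98/0.02 = 49.
Need 4ⁿ ≥ 49 ÷ (115/954) = 46746/115.
4⁴ = 256 falls short of 46746/115 but 4⁵ = 1024 reaches it, so n = 5.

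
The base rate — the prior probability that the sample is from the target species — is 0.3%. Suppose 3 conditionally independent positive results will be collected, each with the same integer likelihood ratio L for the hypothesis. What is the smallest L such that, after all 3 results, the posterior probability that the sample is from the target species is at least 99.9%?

70

Prior odds = 0.003/0.997 = 3/997.
Target odds = 0.999/0.001 = 999.
Need L³ ≥ 999 ÷ (3/997) = 332001.
69³ = 328509 < 332001 ≤ 343000 = 70³, so L = 70.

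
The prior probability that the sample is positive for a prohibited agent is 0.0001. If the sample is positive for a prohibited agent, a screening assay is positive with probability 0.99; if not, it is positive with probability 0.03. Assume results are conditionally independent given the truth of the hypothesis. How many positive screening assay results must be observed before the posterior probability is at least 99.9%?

5

Prior odds = 0.0001/0.9999 = 1/9999.
Likelihood ratio of a positive = 0.99/0.03 = 33.
Target posterior odds = 0.999/0.001 = 999.
Require 33ⁿ ≥ 999 ÷ (1/9999) = 9989001.
33⁴ = 1185921 falls short of 9989001 but 33⁵ = 39135393 reaches it, so n = 5.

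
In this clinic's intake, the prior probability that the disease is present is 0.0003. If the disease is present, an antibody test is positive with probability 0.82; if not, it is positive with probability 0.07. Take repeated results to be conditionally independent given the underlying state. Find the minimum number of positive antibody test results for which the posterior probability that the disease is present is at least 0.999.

7

Prior odds: 0.0003 ÷ 0.9997 = 3/9997.
Likelihood ratio of a positive = 0.82/0.07 = 82/7.
Target posterior odds = 0.999/0.001 = 999.
Need (3/9997) × (82/7)ⁿ ≥ 999, i.e. (82/7)ⁿ ≥ 3329001.
(82/7)⁶ ≈2.58401e+06 falls short of 3329001 but (82/7)⁷ ≈3.02699e+07 reaches it, so n = 7.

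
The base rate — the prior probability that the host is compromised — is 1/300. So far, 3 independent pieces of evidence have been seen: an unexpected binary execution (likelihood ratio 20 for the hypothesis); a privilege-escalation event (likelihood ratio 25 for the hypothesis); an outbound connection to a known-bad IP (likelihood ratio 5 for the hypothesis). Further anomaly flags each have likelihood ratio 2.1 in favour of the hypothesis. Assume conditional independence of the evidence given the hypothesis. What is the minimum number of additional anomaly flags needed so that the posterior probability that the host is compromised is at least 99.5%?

5

Prior odds = (1/300)/(299/300) = 1/299.
Combined Bayes factor of the evidence already in hand = 20 × 25 × 5 = 2500.
Odds after that evidence = (1/299) × 2500 = 2500/299.
Target odds = 0.995/0.005 = 199.
Need 2.1ⁿ ≥ 199 ÷ (2500/299) = 23.8004.
2.1⁴ = 19.4481 falls short of 23.8004 but 2.1⁵ = 4084101/100000 reaches it, so n = 5.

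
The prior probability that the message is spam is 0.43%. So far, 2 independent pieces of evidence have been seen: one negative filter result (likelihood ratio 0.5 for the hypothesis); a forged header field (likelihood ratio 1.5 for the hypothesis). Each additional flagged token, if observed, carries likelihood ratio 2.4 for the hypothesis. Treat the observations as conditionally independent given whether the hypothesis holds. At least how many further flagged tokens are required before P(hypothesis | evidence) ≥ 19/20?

Prior odds = 0.0043/0.9957 = 43/9957.
Combined Bayes factor of the evidence already in hand = 0.5 × 1.5 = 0.75.
Odds after that evidence = (43/9957) × 0.75 = 43/13276.
Target odds = 0.95/0.05 = 19.
Need 2.4ⁿ ≥ 19 ÷ (43/13276) = 252244/43.
2.4⁹ ≈2641.81 falls short of 252244/43 but 2.4¹⁰ ≈6340.34 reaches it, so n = 10.

10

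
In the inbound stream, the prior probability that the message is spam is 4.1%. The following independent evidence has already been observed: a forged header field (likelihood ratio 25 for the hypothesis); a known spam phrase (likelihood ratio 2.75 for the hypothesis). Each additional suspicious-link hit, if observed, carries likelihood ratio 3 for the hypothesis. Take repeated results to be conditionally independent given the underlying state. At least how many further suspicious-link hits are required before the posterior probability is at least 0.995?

4

Prior odds = 0.041/0.959 = 41/959.
Combined Bayes factor of the evidence already in hand = 25 × 2.75 = 68.75.
Odds after that evidence = (41/959) × 68.75 = 11275/3836.
Target odds = 0.995/0.005 = 199.
Need 3ⁿ ≥ 199 ÷ (11275/3836) = 763364/11275.
3³ = 27 falls short of 763364/11275 but 3⁴ = 81 reaches it, so n = 4.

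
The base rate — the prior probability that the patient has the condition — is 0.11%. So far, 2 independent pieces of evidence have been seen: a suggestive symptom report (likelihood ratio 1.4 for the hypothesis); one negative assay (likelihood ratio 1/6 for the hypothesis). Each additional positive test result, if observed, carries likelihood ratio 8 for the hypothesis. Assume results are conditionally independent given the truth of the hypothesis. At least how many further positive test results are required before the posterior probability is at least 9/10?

Prior odds = 0.0011/0.9989 = 11/9989.
Combined Bayes factor of the evidence already in hand = 1.4 × (1/6) = 7/30.
Odds after that evidence = (11/9989) × 7/30 = 11/42810.
Target odds = 0.9/0.1 = 9.
Need 8ⁿ ≥ 9 ÷ (11/42810) = 385290/11.
8⁵ = 32768 falls short of 385290/11 but 8⁶ = 262144 reaches it, so n = 6.

6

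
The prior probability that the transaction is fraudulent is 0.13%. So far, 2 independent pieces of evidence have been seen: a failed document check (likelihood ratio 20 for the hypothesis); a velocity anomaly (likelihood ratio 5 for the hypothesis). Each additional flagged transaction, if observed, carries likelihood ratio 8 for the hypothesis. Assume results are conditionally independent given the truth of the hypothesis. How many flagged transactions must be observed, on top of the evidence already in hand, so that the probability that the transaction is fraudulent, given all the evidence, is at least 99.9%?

Prior odds = 0.0013/0.9987 = 13/9987.
Combined Bayes factor of the evidence already in hand = 20 × 5 = 100.
Odds after that evidence = (13/9987) × 100 = 1300/9987.
Target odds = 0.999/0.001 = 999.
Need 8ⁿ ≥ 999 ÷ (1300/9987) = 9977013/1300.
8⁴ = 4096 falls short of 9977013/1300 but 8⁵ = 32768 reaches it, so n = 5.

5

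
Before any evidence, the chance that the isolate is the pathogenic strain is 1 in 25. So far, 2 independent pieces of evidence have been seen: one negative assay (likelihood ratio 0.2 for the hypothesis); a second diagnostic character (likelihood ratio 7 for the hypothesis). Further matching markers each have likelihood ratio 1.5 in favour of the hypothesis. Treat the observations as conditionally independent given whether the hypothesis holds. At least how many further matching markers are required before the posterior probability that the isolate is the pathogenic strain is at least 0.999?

Prior odds = 0.04/0.96 = 1/24.
Combined Bayes factor of the evidence already in hand = 0.2 × 7 = 1.4.
Odds after that evidence = (1/24) × 1.4 = 7/120.
Target odds = 0.999/0.001 = 999.
Need 1.5ⁿ ≥ 999 ÷ (7/120) = 119880/7.
1.5²⁴ ≈16834.1 falls short of 119880/7 but 1.5²⁵ ≈25251.2 reaches it, so n = 25.

25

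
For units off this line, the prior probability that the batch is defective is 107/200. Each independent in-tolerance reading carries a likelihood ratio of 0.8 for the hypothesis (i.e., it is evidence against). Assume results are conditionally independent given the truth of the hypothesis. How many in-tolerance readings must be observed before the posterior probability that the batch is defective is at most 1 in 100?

Prior odds: 0.535 ÷ 0.465 = 107/93.
Likelihood ratio per in-tolerance reading = 0.8.
Target posterior odds = 0.01/0.99 = 1/99.
Require 0.8ⁿ ≤ 1/99 ÷ (107/93) = 31/3531.
0.8²¹ ≈0.00922337 is still above 31/3531 but 0.8²² ≈0.0073787 is at or below it, so n = 22.

22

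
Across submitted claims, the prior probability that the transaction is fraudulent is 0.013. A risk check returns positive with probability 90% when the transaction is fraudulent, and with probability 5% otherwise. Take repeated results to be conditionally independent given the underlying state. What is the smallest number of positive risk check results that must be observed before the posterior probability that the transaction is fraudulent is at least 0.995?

4

Prior odds: 0.013 ÷ 0.987 = 13/987.
Likelihood ratio of a positive result = 0.9/0.05 = 18.
Target posterior odds = 0.995/0.005 = 199.
Need (13/987) × 18ⁿ ≥ 199, i.e. 18ⁿ ≥ 196413/13.
18³ = 5832 falls short of 196413/13 but 18⁴ = 104976 reaches it, so n = 4.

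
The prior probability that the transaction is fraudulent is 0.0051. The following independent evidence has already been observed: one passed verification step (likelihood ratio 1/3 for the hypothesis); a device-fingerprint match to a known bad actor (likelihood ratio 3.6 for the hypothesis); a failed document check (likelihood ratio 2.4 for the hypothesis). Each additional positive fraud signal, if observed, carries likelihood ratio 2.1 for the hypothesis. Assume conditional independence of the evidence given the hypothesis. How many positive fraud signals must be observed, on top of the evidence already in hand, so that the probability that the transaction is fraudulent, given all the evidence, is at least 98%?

Prior odds = 0.0051/0.9949 = 51/9949.
Combined Bayes factor of the evidence already in hand = (1/3) × 3.6 × 2.4 = 2.88.
Odds after that evidence = (51/9949) × 2.88 = 3672/248725.
Target odds = 0.98/0.02 = 49.
Need 2.1ⁿ ≥ 49 ÷ (3672/248725) = 12187525/3672.
2.1¹⁰ ≈1667.99 falls short of 12187525/3672 but 2.1¹¹ ≈3502.78 reaches it, so n = 11.

11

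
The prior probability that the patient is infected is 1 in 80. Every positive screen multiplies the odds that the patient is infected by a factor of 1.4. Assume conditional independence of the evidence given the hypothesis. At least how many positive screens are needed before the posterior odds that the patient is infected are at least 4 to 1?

Prior odds = 0.0125/0.9875 = 1/79.
Likelihood ratio per positive screen = 1.4.
Target odds = 4.
Need (1/79) × 1.4ⁿ ≥ 4, i.e. 1.4ⁿ ≥ 316.
1.4¹⁷ ≈304.913 falls short of 316 but 1.4¹⁸ ≈426.879 reaches it, so n = 18.

18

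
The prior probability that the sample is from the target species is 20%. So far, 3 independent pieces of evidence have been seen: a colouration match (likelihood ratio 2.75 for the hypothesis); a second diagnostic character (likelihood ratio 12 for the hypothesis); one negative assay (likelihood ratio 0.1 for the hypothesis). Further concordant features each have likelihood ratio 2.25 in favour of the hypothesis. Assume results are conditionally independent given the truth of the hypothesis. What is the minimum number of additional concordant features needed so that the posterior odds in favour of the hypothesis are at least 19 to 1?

Prior odds = 0.2/0.8 = 0.25.
Combined Bayes factor of the evidence already in hand = 2.75 × 12 × 0.1 = 3.3.
Odds after that evidence = 0.25 × 3.3 = 0.825.
Target odds = 19.
Need 2.25ⁿ ≥ 19 ÷ 0.825 = 760/33.
2.25³ = 11.390625 falls short of 760/33 but 2.25⁴ = 25.62890625 reaches it, so n = 4.

4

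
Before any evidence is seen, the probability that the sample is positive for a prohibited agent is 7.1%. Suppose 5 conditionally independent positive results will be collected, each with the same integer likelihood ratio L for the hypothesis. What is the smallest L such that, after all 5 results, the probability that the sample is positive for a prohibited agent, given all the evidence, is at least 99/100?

Prior odds = 0.071/0.929 = 71/929.
Target odds = 0.99/0.01 = 99.
Need L⁵ ≥ 99 ÷ (71/929) = 91971/71.
4⁵ = 1024 < 91971/71 ≤ 3125 = 5⁵, so L = 5.

5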